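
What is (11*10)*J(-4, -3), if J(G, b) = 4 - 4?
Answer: 0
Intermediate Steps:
J(G, b) = 0
(11*10)*J(-4, -3) = (11*10)*0 = 110*0 = 0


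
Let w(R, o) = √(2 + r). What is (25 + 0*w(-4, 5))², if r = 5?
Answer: 625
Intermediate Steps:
w(R, o) = √7 (w(R, o) = √(2 + 5) = √7)
(25 + 0*w(-4, 5))² = (25 + 0*√7)² = (25 + 0)² = 25² = 625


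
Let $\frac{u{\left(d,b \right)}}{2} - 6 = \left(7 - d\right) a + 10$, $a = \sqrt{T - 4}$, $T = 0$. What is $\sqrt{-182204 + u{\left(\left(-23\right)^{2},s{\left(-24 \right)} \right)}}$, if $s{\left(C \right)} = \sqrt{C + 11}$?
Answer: $2 \sqrt{-45543 - 522 i} \approx 2.446 - 426.82 i$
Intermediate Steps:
$s{\left(C \right)} = \sqrt{11 + C}$
$a = 2 i$ ($a = \sqrt{0 - 4} = \sqrt{-4} = 2 i \approx 2.0 i$)
$u{\left(d,b \right)} = 32 + 4 i \left(7 - d\right)$ ($u{\left(d,b \right)} = 12 + 2 \left(\left(7 - d\right) 2 i + 10\right) = 12 + 2 \left(2 i \left(7 - d\right) + 10\right) = 12 + 2 \left(10 + 2 i \left(7 - d\right)\right) = 12 + \left(20 + 4 i \left(7 - d\right)\right) = 32 + 4 i \left(7 - d\right)$)
$\sqrt{-182204 + u{\left(\left(-23\right)^{2},s{\left(-24 \right)} \right)}} = \sqrt{-182204 + \left(32 + 28 i - 4 i \left(-23\right)^{2}\right)} = \sqrt{-182204 + \left(32 + 28 i - 4 i 529\right)} = \sqrt{-182204 + \left(32 + 28 i - 2116 i\right)} = \sqrt{-182204 + \left(32 - 2088 i\right)} = \sqrt{-182172 - 2088 i}$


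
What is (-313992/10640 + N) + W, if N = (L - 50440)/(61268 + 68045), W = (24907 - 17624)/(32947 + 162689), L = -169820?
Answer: -74927877447833/2403336416460 ≈ -31.177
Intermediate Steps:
W = 7283/195636 ≈ 0.037227
N = -220260/129313 (N = (-169820 - 50440)/(61268 + 68045) = -220260/129313 ≈ -1.7033)
(-313992/10640 + N) + W = (-313992/10640 - 220260/129313) + 7283/195636 = (-313992*1/10640 - 220260/129313) + 7283/195636 = (-5607/190 - 220260/129313) + 7283/195636 = -766907391/24569470 + 7283/195636 = -74927877447833/2403336416460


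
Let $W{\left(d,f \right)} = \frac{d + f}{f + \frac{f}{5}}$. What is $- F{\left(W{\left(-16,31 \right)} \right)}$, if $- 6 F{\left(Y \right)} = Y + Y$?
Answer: $\frac{25}{186} \approx 0.13441$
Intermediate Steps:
$W{\left(d,f \right)} = \frac{5 \left(d + f\right)}{6 f}$ ($W{\left(d,f \right)} = \frac{d + f}{f + f \frac{1}{5}} = \frac{d + f}{f + \frac{f}{5}} = \frac{d + f}{\frac{6}{5} f} = \left(d + f\right) \frac{5}{6 f} = \frac{5 \left(d + f\right)}{6 f}$)
$F{\left(Y \right)} = - \frac{Y}{3}$ ($F{\left(Y \right)} = - \frac{Y + Y}{6} = - \frac{2 Y}{6} = - \frac{Y}{3}$)
$- F{\left(W{\left(-16,31 \right)} \right)} = - \frac{\left(-1\right) \frac{5 \left(-16 + 31\right)}{6 \cdot 31}}{3} = - \frac{\left(-1\right) \frac{5}{6} \cdot \frac{1}{31} \cdot 15}{3} = - \frac{\left(-1\right) 25}{3 \cdot 62} = \left(-1\right) \left(- \frac{25}{186}\right) = \frac{25}{186}$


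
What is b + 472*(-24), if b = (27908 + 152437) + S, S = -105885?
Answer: 63132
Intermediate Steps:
b = 74460 (b = (27908 + 152437) - 105885 = 180345 - 105885 = 74460)
b + 472*(-24) = 74460 + 472*(-24) = 74460 - 11328 = 63132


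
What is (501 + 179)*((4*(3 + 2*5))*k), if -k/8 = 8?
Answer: -2263040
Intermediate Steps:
k = -64 (k = -8*8 = -64)
(501 + 179)*((4*(3 + 2*5))*k) = (501 + 179)*((4*(3 + 2*5))*(-64)) = 680*((4*(3 + 10))*(-64)) = 680*((4*13)*(-64)) = 680*(52*(-64)) = 680*(-3328) = -2263040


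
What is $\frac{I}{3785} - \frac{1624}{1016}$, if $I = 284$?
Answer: $- \frac{732287}{480695} \approx -1.5234$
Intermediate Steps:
$\frac{I}{3785} - \frac{1624}{1016} = \frac{284}{3785} - \frac{1624}{1016} = 284 \cdot \frac{1}{3785} - \frac{203}{127} = \frac{284}{3785} - \frac{203}{127} = - \frac{732287}{480695}$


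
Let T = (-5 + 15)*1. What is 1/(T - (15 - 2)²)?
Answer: -1/159 ≈ -0.0062893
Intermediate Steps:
T = 10 (T = 10*1 = 10)
1/(T - (15 - 2)²) = 1/(10 - (15 - 2)²) = 1/(10 - 1*13²) = 1/(10 - 1*169) = 1/(10 - 169) = 1/(-159) = -1/159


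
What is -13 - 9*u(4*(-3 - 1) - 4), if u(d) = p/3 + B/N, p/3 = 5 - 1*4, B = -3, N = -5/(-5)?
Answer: 5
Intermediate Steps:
N = 1 (N = -5*(-⅕) = 1)
p = 3 (p = 3*(5 - 1*4) = 3*(5 - 4) = 3*1 = 3)
u(d) = -2 (u(d) = 3/3 - 3/1 = 3*(⅓) - 3*1 = 1 - 3 = -2)
-13 - 9*u(4*(-3 - 1) - 4) = -13 - 9*(-2) = -13 + 18 = 5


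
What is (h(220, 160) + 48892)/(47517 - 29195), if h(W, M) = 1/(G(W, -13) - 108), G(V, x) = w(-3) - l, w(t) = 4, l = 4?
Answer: 5280335/1978776 ≈ 2.6685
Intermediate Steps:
G(V, x) = 0 (G(V, x) = 4 - 1*4 = 4 - 4 = 0)
h(W, M) = -1/108 (h(W, M) = 1/(0 - 108) = 1/(-108) = -1/108)
(h(220, 160) + 48892)/(47517 - 29195) = (-1/108 + 48892)/(47517 - 29195) = (5280335/108)/18322 = (5280335/108)*(1/18322) = 5280335/1978776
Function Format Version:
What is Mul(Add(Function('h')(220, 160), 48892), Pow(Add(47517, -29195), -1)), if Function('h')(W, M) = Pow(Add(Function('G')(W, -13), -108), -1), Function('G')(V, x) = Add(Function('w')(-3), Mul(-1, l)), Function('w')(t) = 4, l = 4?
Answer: Rational(5280335, 1978776) ≈ 2.6685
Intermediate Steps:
Function('G')(V, x) = 0 (Function('G')(V, x) = Add(4, Mul(-1, 4)) = Add(4, -4) = 0)
Function('h')(W, M) = Rational(-1, 108) (Function('h')(W, M) = Pow(Add(0, -108), -1) = Pow(-108, -1) = Rational(-1, 108))
Mul(Add(Function('h')(220, 160), 48892), Pow(Add(47517, -29195), -1)) = Mul(Add(Rational(-1, 108), 48892), Pow(Add(47517, -29195), -1)) = Mul(Rational(5280335, 108), Pow(18322, -1)) = Mul(Rational(5280335, 108), Rational(1, 18322)) = Rational(5280335, 1978776)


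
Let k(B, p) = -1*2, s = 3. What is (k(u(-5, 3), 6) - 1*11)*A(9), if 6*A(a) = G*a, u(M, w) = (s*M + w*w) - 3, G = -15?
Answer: 585/2 ≈ 292.50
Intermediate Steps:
u(M, w) = -3 + w**2 + 3*M (u(M, w) = (3*M + w*w) - 3 = (3*M + w**2) - 3 = (w**2 + 3*M) - 3 = -3 + w**2 + 3*M)
k(B, p) = -2
A(a) = -5*a/2 (A(a) = (-15*a)/6 = -5*a/2)
(k(u(-5, 3), 6) - 1*11)*A(9) = (-2 - 1*11)*(-5/2*9) = (-2 - 11)*(-45/2) = -13*(-45/2) = 585/2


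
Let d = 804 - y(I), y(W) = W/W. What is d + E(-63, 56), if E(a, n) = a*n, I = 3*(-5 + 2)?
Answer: -2725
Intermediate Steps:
I = -9 (I = 3*(-3) = -9)
y(W) = 1
d = 803 (d = 804 - 1*1 = 804 - 1 = 803)
d + E(-63, 56) = 803 - 63*56 = 803 - 3528 = -2725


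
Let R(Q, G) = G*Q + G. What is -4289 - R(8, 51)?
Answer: -4748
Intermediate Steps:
R(Q, G) = G + G*Q
-4289 - R(8, 51) = -4289 - 51*(1 + 8) = -4289 - 51*9 = -4289 - 1*459 = -4289 - 459 = -4748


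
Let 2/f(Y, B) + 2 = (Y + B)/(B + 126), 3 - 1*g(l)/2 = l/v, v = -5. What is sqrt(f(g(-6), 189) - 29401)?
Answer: I*sqrt(21434379)/27 ≈ 171.47*I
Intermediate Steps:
g(l) = 6 + 2*l/5 (g(l) = 6 - 2*l/(-5) = 6 - 2*l*(-1)/5 = 6 - (-2)*l/5 = 6 + 2*l/5)
f(Y, B) = 2/(-2 + (B + Y)/(126 + B)) (f(Y, B) = 2/(-2 + (Y + B)/(B + 126)) = 2/(-2 + (B + Y)/(126 + B)))
sqrt(f(g(-6), 189) - 29401) = sqrt(2*(-126 - 1*189)/(252 + 189 - (6 + (2/5)*(-6))) - 29401) = sqrt(2*(-126 - 189)/(252 + 189 - (6 - 12/5)) - 29401) = sqrt(2*(-315)/(252 + 189 - 1*18/5) - 29401) = sqrt(2*(-315)/(252 + 189 - 18/5) - 29401) = sqrt(2*(-315)/(2187/5) - 29401) = sqrt(2*(5/2187)*(-315) - 29401) = sqrt(-350/243 - 29401) = sqrt(-7144793/243) = I*sqrt(21434379)/27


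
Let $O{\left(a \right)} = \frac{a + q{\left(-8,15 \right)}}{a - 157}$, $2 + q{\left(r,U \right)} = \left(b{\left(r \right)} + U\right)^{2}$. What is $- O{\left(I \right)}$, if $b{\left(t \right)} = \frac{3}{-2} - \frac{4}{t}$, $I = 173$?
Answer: $- \frac{367}{16} \approx -22.938$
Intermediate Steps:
$b{\left(t \right)} = - \frac{3}{2} - \frac{4}{t}$ ($b{\left(t \right)} = 3 \left(- \frac{1}{2}\right) - \frac{4}{t} = - \frac{3}{2} - \frac{4}{t}$)
$q{\left(r,U \right)} = -2 + \left(- \frac{3}{2} + U - \frac{4}{r}\right)^{2}$ ($q{\left(r,U \right)} = -2 + \left(\left(- \frac{3}{2} - \frac{4}{r}\right) + U\right)^{2} = -2 + \left(- \frac{3}{2} + U - \frac{4}{r}\right)^{2}$)
$O{\left(a \right)} = \frac{194 + a}{-157 + a}$ ($O{\left(a \right)} = \frac{a - \left(2 - \frac{\left(8 + 3 \left(-8\right) - 30 \left(-8\right)\right)^{2}}{4 \cdot 64}\right)}{a - 157} = \frac{a - \left(2 - \frac{\left(8 - 24 + 240\right)^{2}}{256}\right)}{-157 + a} = \frac{a - \left(2 - \frac{224^{2}}{256}\right)}{-157 + a} = \frac{a - \left(2 - 196\right)}{-157 + a} = \frac{a + \left(-2 + 196\right)}{-157 + a} = \frac{a + 194}{-157 + a} = \frac{194 + a}{-157 + a}$)
$- O{\left(I \right)} = - \frac{194 + 173}{-157 + 173} = - \frac{367}{16}$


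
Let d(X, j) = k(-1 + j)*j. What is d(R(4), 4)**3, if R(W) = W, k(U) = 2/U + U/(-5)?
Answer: 64/3375 ≈ 0.018963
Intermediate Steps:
k(U) = 2/U - U/5 (k(U) = 2/U + U*(-1/5) = 2/U - U/5)
d(X, j) = j*(1/5 + 2/(-1 + j) - j/5) (d(X, j) = (2/(-1 + j) - (-1 + j)/5)*j = (2/(-1 + j) + (1/5 - j/5))*j = (1/5 + 2/(-1 + j) - j/5)*j = j*(1/5 + 2/(-1 + j) - j/5))
d(R(4), 4)**3 = (-1*4*(-10 + (-1 + 4)**2)/(-5 + 5*4))**3 = (-1*4*(-10 + 3**2)/(-5 + 20))**3 = (-1*4*(-10 + 9)/15)**3 = (-1*4*1/15*(-1))**3 = (4/15)**3 = 64/3375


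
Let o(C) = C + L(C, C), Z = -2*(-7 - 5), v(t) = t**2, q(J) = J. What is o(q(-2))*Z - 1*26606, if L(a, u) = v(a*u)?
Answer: -26270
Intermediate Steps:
L(a, u) = a**2*u**2 (L(a, u) = (a*u)**2 = a**2*u**2)
Z = 24 (Z = -2*(-12) = 24)
o(C) = C + C**4 (o(C) = C + C**2*C**2 = C + C**4)
o(q(-2))*Z - 1*26606 = (-2 + (-2)**4)*24 - 1*26606 = (-2 + 16)*24 - 26606 = 14*24 - 26606 = 336 - 26606 = -26270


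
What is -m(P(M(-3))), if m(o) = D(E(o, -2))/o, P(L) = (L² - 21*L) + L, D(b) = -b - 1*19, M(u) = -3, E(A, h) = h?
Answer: 17/69 ≈ 0.24638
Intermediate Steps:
D(b) = -19 - b (D(b) = -b - 19 = -19 - b)
P(L) = L² - 20*L
m(o) = -17/o (m(o) = (-19 - 1*(-2))/o = (-19 + 2)/o = -17/o)
-m(P(M(-3))) = -(-17)/((-3*(-20 - 3))) = -(-17)/((-3*(-23))) = -(-17)/69 = -1*(-17/69) = 17/69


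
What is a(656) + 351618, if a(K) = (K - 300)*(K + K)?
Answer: 818690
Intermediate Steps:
a(K) = 2*K*(-300 + K) (a(K) = (-300 + K)*(2*K) = 2*K*(-300 + K))
a(656) + 351618 = 2*656*(-300 + 656) + 351618 = 2*656*356 + 351618 = 467072 + 351618 = 818690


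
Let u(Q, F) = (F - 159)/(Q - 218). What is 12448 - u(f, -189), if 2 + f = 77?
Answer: 1779716/143 ≈ 12446.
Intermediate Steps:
f = 75 (f = -2 + 77 = 75)
u(Q, F) = (-159 + F)/(-218 + Q)
12448 - u(f, -189) = 12448 - (-159 - 189)/(-218 + 75) = 12448 - (-348)/(-143) = 12448 - (-1)*(-348)/143 = 12448 - 1*348/143 = 12448 - 348/143 = 1779716/143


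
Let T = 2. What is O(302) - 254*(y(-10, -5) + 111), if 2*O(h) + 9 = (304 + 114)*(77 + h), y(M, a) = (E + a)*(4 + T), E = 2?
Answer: 111169/2 ≈ 55585.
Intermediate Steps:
y(M, a) = 12 + 6*a (y(M, a) = (2 + a)*(4 + 2) = (2 + a)*6 = 12 + 6*a)
O(h) = 32177/2 + 209*h (O(h) = -9/2 + ((304 + 114)*(77 + h))/2 = -9/2 + (418*(77 + h))/2 = -9/2 + (32186 + 418*h)/2 = -9/2 + (16093 + 209*h) = 32177/2 + 209*h)
O(302) - 254*(y(-10, -5) + 111) = (32177/2 + 209*302) - 254*((12 + 6*(-5)) + 111) = (32177/2 + 63118) - 254*((12 - 30) + 111) = 158413/2 - 254*(-18 + 111) = 158413/2 - 254*93 = 158413/2 - 23622 = 111169/2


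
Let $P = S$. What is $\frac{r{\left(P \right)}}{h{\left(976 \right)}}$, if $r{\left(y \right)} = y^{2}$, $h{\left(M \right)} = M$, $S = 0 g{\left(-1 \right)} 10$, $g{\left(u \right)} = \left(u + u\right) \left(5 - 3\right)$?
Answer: $0$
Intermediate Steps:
$g{\left(u \right)} = 4 u$ ($g{\left(u \right)} = 2 u 2 = 4 u$)
$S = 0$ ($S = 0 \cdot 4 \left(-1\right) 10 = 0 \left(-4\right) 10 = 0 \cdot 10 = 0$)
$P = 0$
$\frac{r{\left(P \right)}}{h{\left(976 \right)}} = \frac{0^{2}}{976} = 0 \cdot \frac{1}{976} = 0$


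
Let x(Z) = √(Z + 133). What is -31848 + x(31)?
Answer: -31848 + 2*√41 ≈ -31835.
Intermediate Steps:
x(Z) = √(133 + Z)
-31848 + x(31) = -31848 + √(133 + 31) = -31848 + √164 = -31848 + 2*√41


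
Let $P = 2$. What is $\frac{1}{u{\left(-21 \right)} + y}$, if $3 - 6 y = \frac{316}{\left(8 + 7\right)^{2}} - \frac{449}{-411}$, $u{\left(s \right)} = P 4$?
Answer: $\frac{92475}{747554} \approx 0.1237$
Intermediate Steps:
$u{\left(s \right)} = 8$ ($u{\left(s \right)} = 2 \cdot 4 = 8$)
$y = \frac{7754}{92475}$ ($y = \frac{1}{2} - \frac{\frac{316}{\left(8 + 7\right)^{2}} - \frac{449}{-411}}{6} = \frac{1}{2} - \frac{\frac{316}{15^{2}} - - \frac{449}{411}}{6} = \frac{1}{2} - \frac{\frac{316}{225} + \frac{449}{411}}{6} = \frac{1}{2} - \frac{76967}{184950} = \frac{7754}{92475} \approx 0.08385$)
$\frac{1}{u{\left(-21 \right)} + y} = \frac{1}{8 + \frac{7754}{92475}} = \frac{1}{\frac{747554}{92475}} = \frac{92475}{747554}$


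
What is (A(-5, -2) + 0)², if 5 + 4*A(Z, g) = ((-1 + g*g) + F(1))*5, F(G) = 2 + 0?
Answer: 25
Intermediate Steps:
F(G) = 2
A(Z, g) = 5*g²/4 (A(Z, g) = -5/4 + (((-1 + g*g) + 2)*5)/4 = -5/4 + (((-1 + g²) + 2)*5)/4 = -5/4 + ((1 + g²)*5)/4 = -5/4 + (5 + 5*g²)/4 = -5/4 + (5/4 + 5*g²/4) = 5*g²/4)
(A(-5, -2) + 0)² = ((5/4)*(-2)² + 0)² = ((5/4)*4 + 0)² = (5 + 0)² = 5² = 25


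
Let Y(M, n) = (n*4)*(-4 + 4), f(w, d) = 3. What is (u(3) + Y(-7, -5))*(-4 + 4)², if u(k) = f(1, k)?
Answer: 0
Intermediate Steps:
Y(M, n) = 0 (Y(M, n) = (4*n)*0 = 0)
u(k) = 3
(u(3) + Y(-7, -5))*(-4 + 4)² = (3 + 0)*(-4 + 4)² = 3*0² = 3*0 = 0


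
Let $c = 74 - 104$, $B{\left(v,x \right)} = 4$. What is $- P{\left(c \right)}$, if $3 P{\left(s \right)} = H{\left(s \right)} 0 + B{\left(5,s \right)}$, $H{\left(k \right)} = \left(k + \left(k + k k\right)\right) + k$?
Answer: $- \frac{4}{3} \approx -1.3333$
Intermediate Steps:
$c = -30$ ($c = 74 - 104 = -30$)
$H{\left(k \right)} = k^{2} + 3 k$ ($H{\left(k \right)} = \left(k + \left(k + k^{2}\right)\right) + k = \left(k^{2} + 2 k\right) + k = k^{2} + 3 k$)
$P{\left(s \right)} = \frac{4}{3}$ ($P{\left(s \right)} = \frac{s \left(3 + s\right) 0 + 4}{3} = \frac{0 + 4}{3} = \frac{1}{3} \cdot 4 = \frac{4}{3}$)
$- P{\left(c \right)} = \left(-1\right) \frac{4}{3} = - \frac{4}{3}$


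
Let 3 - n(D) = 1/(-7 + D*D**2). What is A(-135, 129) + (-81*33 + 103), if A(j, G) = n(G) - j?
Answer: -5220730625/2146682 ≈ -2432.0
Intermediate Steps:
n(D) = 3 - 1/(-7 + D**3) (n(D) = 3 - 1/(-7 + D*D**2) = 3 - 1/(-7 + D**3))
A(j, G) = -j + (-22 + 3*G**3)/(-7 + G**3) (A(j, G) = (-22 + 3*G**3)/(-7 + G**3) - j = -j + (-22 + 3*G**3)/(-7 + G**3))
A(-135, 129) + (-81*33 + 103) = (-22 + 3*129**3 - 1*(-135)*(-7 + 129**3))/(-7 + 129**3) + (-81*33 + 103) = (-22 + 3*2146689 - 1*(-135)*(-7 + 2146689))/(-7 + 2146689) + (-2673 + 103) = (-22 + 6440067 - 1*(-135)*2146682)/2146682 - 2570 = (-22 + 6440067 + 289802070)/2146682 - 2570 = (1/2146682)*296242115 - 2570 = 296242115/2146682 - 2570 = -5220730625/2146682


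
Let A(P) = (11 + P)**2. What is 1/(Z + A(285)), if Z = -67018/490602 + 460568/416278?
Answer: 7293814977/639061966505651 ≈ 1.1413e-5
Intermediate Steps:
Z = 7073480819/7293814977 (Z = -67018*1/490602 + 460568*(1/416278) = -4787/35043 + 230284/208139 = 7073480819/7293814977 ≈ 0.96979)
1/(Z + A(285)) = 1/(7073480819/7293814977 + (11 + 285)**2) = 1/(7073480819/7293814977 + 296**2) = 1/(7073480819/7293814977 + 87616) = 1/(639061966505651/7293814977) = 7293814977/639061966505651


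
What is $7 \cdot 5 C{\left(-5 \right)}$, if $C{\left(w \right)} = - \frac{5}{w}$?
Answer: $35$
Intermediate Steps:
$7 \cdot 5 C{\left(-5 \right)} = 7 \cdot 5 \left(- \frac{5}{-5}\right) = 35 \left(\left(-5\right) \left(- \frac{1}{5}\right)\right) = 35 \cdot 1 = 35$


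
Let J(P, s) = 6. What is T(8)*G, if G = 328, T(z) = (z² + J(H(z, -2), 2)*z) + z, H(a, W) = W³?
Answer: 39360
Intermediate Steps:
T(z) = z² + 7*z (T(z) = (z² + 6*z) + z = z² + 7*z)
T(8)*G = (8*(7 + 8))*328 = (8*15)*328 = 120*328 = 39360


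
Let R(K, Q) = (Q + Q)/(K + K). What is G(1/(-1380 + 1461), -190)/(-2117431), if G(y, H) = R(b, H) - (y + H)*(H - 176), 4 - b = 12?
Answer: 7507267/228682548 ≈ 0.032828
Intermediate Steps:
b = -8 (b = 4 - 1*12 = 4 - 12 = -8)
R(K, Q) = Q/K (R(K, Q) = (2*Q)/((2*K)) = (2*Q)*(1/(2*K)) = Q/K)
G(y, H) = -H/8 - (-176 + H)*(H + y) (G(y, H) = H/(-8) - (y + H)*(H - 176) = H*(-⅛) - (H + y)*(-176 + H) = -H/8 - (-176 + H)*(H + y))
G(1/(-1380 + 1461), -190)/(-2117431) = (-1*(-190)² + 176/(-1380 + 1461) + (1407/8)*(-190) - 1*(-190)/(-1380 + 1461))/(-2117431) = (-1*36100 + 176/81 - 133665/4 - 1*(-190)/81)*(-1/2117431) = (-36100 + 176*(1/81) - 133665/4 - 1*(-190)*1/81)*(-1/2117431) = (-36100 + 176/81 - 133665/4 + 190/81)*(-1/2117431) = -7507267/108*(-1/2117431) = 7507267/228682548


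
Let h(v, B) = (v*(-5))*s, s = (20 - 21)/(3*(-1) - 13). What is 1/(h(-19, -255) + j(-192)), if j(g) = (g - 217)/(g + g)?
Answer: 384/2689 ≈ 0.14280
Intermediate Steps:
s = 1/16 (s = -1/(-3 - 13) = -1/(-16) = -1*(-1/16) = 1/16 ≈ 0.062500)
j(g) = (-217 + g)/(2*g) (j(g) = (-217 + g)/((2*g)) = (-217 + g)*(1/(2*g)) = (-217 + g)/(2*g))
h(v, B) = -5*v/16 (h(v, B) = (v*(-5))*(1/16) = -5*v*(1/16) = -5*v/16)
1/(h(-19, -255) + j(-192)) = 1/(-5/16*(-19) + (½)*(-217 - 192)/(-192)) = 1/(95/16 + (½)*(-1/192)*(-409)) = 1/(95/16 + 409/384) = 1/(2689/384) = 384/2689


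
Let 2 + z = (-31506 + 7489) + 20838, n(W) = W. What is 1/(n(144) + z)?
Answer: -1/3037 ≈ -0.00032927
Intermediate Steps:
z = -3181 (z = -2 + ((-31506 + 7489) + 20838) = -2 + (-24017 + 20838) = -2 - 3179 = -3181)
1/(n(144) + z) = 1/(144 - 3181) = 1/(-3037) = -1/3037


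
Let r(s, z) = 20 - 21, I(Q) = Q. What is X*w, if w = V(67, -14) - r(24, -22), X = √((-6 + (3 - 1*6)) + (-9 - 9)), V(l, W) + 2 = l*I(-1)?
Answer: -204*I*√3 ≈ -353.34*I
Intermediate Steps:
r(s, z) = -1
V(l, W) = -2 - l (V(l, W) = -2 + l*(-1) = -2 - l)
X = 3*I*√3 (X = √((-6 + (3 - 6)) - 18) = √((-6 - 3) - 18) = √(-9 - 18) = √(-27) = 3*I*√3 ≈ 5.1962*I)
w = -68 (w = (-2 - 1*67) - 1*(-1) = (-2 - 67) + 1 = -69 + 1 = -68)
X*w = (3*I*√3)*(-68) = -204*I*√3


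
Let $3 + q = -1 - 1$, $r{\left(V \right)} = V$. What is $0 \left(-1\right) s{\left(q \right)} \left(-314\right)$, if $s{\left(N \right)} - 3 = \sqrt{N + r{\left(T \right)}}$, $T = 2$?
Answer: $0$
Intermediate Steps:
$q = -5$ ($q = -3 - 2 = -5$)
$s{\left(N \right)} = 3 + \sqrt{2 + N}$ ($s{\left(N \right)} = 3 + \sqrt{N + 2} = 3 + \sqrt{2 + N}$)
$0 \left(-1\right) s{\left(q \right)} \left(-314\right) = 0 \left(-1\right) \left(3 + \sqrt{2 - 5}\right) \left(-314\right) = 0 \left(3 + \sqrt{-3}\right) \left(-314\right) = 0 \left(3 + i \sqrt{3}\right) \left(-314\right) = 0 \left(-314\right) = 0$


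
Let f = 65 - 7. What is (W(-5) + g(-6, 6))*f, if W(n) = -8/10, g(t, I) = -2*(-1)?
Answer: 348/5 ≈ 69.600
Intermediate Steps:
g(t, I) = 2
f = 58
W(n) = -4/5 (W(n) = -8*1/10 = -4/5)
(W(-5) + g(-6, 6))*f = (-4/5 + 2)*58 = (6/5)*58 = 348/5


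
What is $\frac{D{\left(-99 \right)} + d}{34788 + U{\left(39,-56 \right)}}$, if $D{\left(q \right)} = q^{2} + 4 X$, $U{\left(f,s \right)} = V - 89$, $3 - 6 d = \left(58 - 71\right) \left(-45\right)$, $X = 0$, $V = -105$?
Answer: $\frac{4852}{17297} \approx 0.28051$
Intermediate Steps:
$d = -97$ ($d = \frac{1}{2} - \frac{\left(58 - 71\right) \left(-45\right)}{6} = \frac{1}{2} - \frac{\left(-13\right) \left(-45\right)}{6} = \frac{1}{2} - \frac{195}{2} = -97$)
$U{\left(f,s \right)} = -194$ ($U{\left(f,s \right)} = -105 - 89 = -194$)
$D{\left(q \right)} = q^{2}$ ($D{\left(q \right)} = q^{2} + 4 \cdot 0 = q^{2} + 0 = q^{2}$)
$\frac{D{\left(-99 \right)} + d}{34788 + U{\left(39,-56 \right)}} = \frac{\left(-99\right)^{2} - 97}{34788 - 194} = \frac{9801 - 97}{34594} = 9704 \cdot \frac{1}{34594} = \frac{4852}{17297}$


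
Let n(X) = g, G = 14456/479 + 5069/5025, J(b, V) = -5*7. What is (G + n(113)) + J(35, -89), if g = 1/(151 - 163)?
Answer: -37501021/9627900 ≈ -3.8950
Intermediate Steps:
g = -1/12 (g = 1/(-12) = -1/12 ≈ -0.083333)
J(b, V) = -35
G = 75069451/2406975 (G = 14456*(1/479) + 5069*(1/5025) = 14456/479 + 5069/5025 = 75069451/2406975 ≈ 31.188)
n(X) = -1/12
(G + n(113)) + J(35, -89) = (75069451/2406975 - 1/12) - 35 = 299475479/9627900 - 35 = -37501021/9627900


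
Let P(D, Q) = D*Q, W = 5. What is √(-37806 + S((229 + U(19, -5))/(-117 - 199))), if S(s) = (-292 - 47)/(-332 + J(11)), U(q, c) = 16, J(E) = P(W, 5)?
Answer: 3*I*√395897069/307 ≈ 194.43*I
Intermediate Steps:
J(E) = 25 (J(E) = 5*5 = 25)
S(s) = 339/307 (S(s) = (-292 - 47)/(-332 + 25) = -339/(-307) = -339*(-1/307) = 339/307)
√(-37806 + S((229 + U(19, -5))/(-117 - 199))) = √(-37806 + 339/307) = √(-11606103/307) = 3*I*√395897069/307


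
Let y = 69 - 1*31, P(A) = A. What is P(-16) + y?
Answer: 22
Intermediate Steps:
y = 38 (y = 69 - 31 = 38)
P(-16) + y = -16 + 38 = 22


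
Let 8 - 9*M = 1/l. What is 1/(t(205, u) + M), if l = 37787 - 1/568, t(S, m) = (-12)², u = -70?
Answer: 193167135/27987770992 ≈ 0.0069018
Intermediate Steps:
t(S, m) = 144
l = 21463015/568 (l = 37787 - 1*1/568 = 37787 - 1/568 = 21463015/568 ≈ 37787.)
M = 171703552/193167135 (M = 8/9 - 1/(9*21463015/568) = 8/9 - ⅑*568/21463015 = 8/9 - 568/193167135 = 171703552/193167135 ≈ 0.88889)
1/(t(205, u) + M) = 1/(144 + 171703552/193167135) = 1/(27987770992/193167135) = 193167135/27987770992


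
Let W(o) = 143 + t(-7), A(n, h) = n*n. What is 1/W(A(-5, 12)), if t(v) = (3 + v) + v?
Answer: 1/132 ≈ 0.0075758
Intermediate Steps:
A(n, h) = n²
t(v) = 3 + 2*v
W(o) = 132 (W(o) = 143 + (3 + 2*(-7)) = 143 + (3 - 14) = 143 - 11 = 132)
1/W(A(-5, 12)) = 1/132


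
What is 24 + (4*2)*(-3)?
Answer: 0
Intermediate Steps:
24 + (4*2)*(-3) = 24 + 8*(-3) = 24 - 24 = 0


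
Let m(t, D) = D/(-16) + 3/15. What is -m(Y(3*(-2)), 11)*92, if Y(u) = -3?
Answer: 897/20 ≈ 44.850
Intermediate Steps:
m(t, D) = ⅕ - D/16 (m(t, D) = D*(-1/16) + 3*(1/15) = -D/16 + ⅕ = ⅕ - D/16)
-m(Y(3*(-2)), 11)*92 = -(⅕ - 1/16*11)*92 = -(⅕ - 11/16)*92 = -(-39)*92/80 = -1*(-897/20) = 897/20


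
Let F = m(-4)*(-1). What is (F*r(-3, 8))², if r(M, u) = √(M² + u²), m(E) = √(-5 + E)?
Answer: -657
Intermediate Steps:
F = -3*I (F = √(-5 - 4)*(-1) = √(-9)*(-1) = (3*I)*(-1) = -3*I ≈ -3.0*I)
(F*r(-3, 8))² = ((-3*I)*√((-3)² + 8²))² = ((-3*I)*√(9 + 64))² = ((-3*I)*√73)² = (-3*I*√73)² = -657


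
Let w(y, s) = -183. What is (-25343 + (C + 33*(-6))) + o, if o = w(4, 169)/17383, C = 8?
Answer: -443840322/17383 ≈ -25533.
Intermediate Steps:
o = -183/17383 ≈ -0.010528
(-25343 + (C + 33*(-6))) + o = (-25343 + (8 + 33*(-6))) - 183/17383 = (-25343 + (8 - 198)) - 183/17383 = (-25343 - 190) - 183/17383 = -25533 - 183/17383 = -443840322/17383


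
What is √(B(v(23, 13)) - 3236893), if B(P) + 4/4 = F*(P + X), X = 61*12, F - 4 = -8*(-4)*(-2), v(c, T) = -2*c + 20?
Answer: I*√3279254 ≈ 1810.9*I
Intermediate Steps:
v(c, T) = 20 - 2*c
F = -60 (F = 4 - 8*(-4)*(-2) = 4 + 32*(-2) = 4 - 64 = -60)
X = 732
B(P) = -43921 - 60*P (B(P) = -1 - 60*(P + 732) = -1 - 60*(732 + P) = -1 + (-43920 - 60*P) = -43921 - 60*P)
√(B(v(23, 13)) - 3236893) = √((-43921 - 60*(20 - 2*23)) - 3236893) = √((-43921 - 60*(20 - 46)) - 3236893) = √((-43921 - 60*(-26)) - 3236893) = √((-43921 + 1560) - 3236893) = √(-42361 - 3236893) = √(-3279254) = I*√3279254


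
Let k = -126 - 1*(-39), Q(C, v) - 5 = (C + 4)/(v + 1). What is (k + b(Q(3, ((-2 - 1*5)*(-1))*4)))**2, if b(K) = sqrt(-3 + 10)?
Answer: (87 - sqrt(7))**2 ≈ 7115.6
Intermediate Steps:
Q(C, v) = 5 + (4 + C)/(1 + v) (Q(C, v) = 5 + (C + 4)/(v + 1) = 5 + (4 + C)/(1 + v))
b(K) = sqrt(7)
k = -87 (k = -126 + 39 = -87)
(k + b(Q(3, ((-2 - 1*5)*(-1))*4)))**2 = (-87 + sqrt(7))**2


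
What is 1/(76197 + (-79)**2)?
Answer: 1/82438 ≈ 1.2130e-5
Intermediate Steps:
1/(76197 + (-79)**2) = 1/(76197 + 6241) = 1/82438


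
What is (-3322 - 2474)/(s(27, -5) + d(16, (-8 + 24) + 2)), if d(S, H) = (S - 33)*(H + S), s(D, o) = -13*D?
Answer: 5796/929 ≈ 6.2390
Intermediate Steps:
d(S, H) = (-33 + S)*(H + S)
(-3322 - 2474)/(s(27, -5) + d(16, (-8 + 24) + 2)) = (-3322 - 2474)/(-13*27 + (16² - 33*((-8 + 24) + 2) - 33*16 + ((-8 + 24) + 2)*16)) = -5796/(-351 + (256 - 33*(16 + 2) - 528 + (16 + 2)*16)) = -5796/(-351 + (256 - 33*18 - 528 + 18*16)) = -5796/(-351 + (256 - 594 - 528 + 288)) = -5796/(-351 - 578) = -5796/(-929) = -5796*(-1/929) = 5796/929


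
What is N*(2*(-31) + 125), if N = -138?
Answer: -8694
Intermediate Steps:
N*(2*(-31) + 125) = -138*(2*(-31) + 125) = -138*(-62 + 125) = -138*63 = -8694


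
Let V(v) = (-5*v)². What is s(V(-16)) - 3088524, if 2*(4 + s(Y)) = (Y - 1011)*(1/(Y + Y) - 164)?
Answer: -90378900211/25600 ≈ -3.5304e+6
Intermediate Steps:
V(v) = 25*v²
s(Y) = -4 + (-1011 + Y)*(-164 + 1/(2*Y))/2 (s(Y) = -4 + ((Y - 1011)*(1/(Y + Y) - 164))/2 = -4 + ((-1011 + Y)*(1/(2*Y) - 164))/2 = -4 + ((-1011 + Y)*(-164 + 1/(2*Y)))/2 = -4 + (-1011 + Y)*(-164 + 1/(2*Y))/2)
s(V(-16)) - 3088524 = (331593/4 - 2050*(-16)² - 1011/(4*(25*(-16)²))) - 3088524 = (331593/4 - 2050*256 - 1011/(4*(25*256))) - 3088524 = (331593/4 - 82*6400 - 1011/4/6400) - 3088524 = (331593/4 - 524800 - 1011/4*1/6400) - 3088524 = (331593/4 - 524800 - 1011/25600) - 3088524 = -11312685811/25600 - 3088524 = -90378900211/25600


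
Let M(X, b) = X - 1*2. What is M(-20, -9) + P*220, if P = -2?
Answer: -462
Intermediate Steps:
M(X, b) = -2 + X (M(X, b) = X - 2 = -2 + X)
M(-20, -9) + P*220 = (-2 - 20) - 2*220 = -22 - 440 = -462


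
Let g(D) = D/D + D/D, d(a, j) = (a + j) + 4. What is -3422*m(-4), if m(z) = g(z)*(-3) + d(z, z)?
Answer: 34220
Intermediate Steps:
d(a, j) = 4 + a + j
g(D) = 2 (g(D) = 1 + 1 = 2)
m(z) = -2 + 2*z (m(z) = 2*(-3) + (4 + z + z) = -6 + (4 + 2*z) = -2 + 2*z)
-3422*m(-4) = -3422*(-2 + 2*(-4)) = -3422*(-2 - 8) = -3422*(-10) = 34220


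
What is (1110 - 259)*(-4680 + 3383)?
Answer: -1103747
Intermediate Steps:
(1110 - 259)*(-4680 + 3383) = 851*(-1297) = -1103747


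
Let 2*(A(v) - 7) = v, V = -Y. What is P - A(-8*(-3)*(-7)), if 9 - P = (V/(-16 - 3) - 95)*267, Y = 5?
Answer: 482234/19 ≈ 25381.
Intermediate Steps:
V = -5 (V = -1*5 = -5)
A(v) = 7 + v/2
P = 480771/19 (P = 9 - (-5/(-16 - 3) - 95)*267 = 9 - (-5/(-19) - 95)*267 = 9 - (-1/19*(-5) - 95)*267 = 9 - (5/19 - 95)*267 = 9 - (-1800)*267/19 = 9 - 1*(-480600/19) = 9 + 480600/19 = 480771/19 ≈ 25304.)
P - A(-8*(-3)*(-7)) = 480771/19 - (7 + (-8*(-3)*(-7))/2) = 480771/19 - (7 + (24*(-7))/2) = 480771/19 - (7 + (½)*(-168)) = 480771/19 - (7 - 84) = 480771/19 - 1*(-77) = 480771/19 + 77 = 482234/19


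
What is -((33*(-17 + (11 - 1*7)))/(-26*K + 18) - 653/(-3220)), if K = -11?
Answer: 295717/244720 ≈ 1.2084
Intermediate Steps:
-((33*(-17 + (11 - 1*7)))/(-26*K + 18) - 653/(-3220)) = -((33*(-17 + (11 - 1*7)))/(-26*(-11) + 18) - 653/(-3220)) = -((33*(-17 + (11 - 7)))/(286 + 18) - 653*(-1/3220)) = -((33*(-17 + 4))/304 + 653/3220) = -((33*(-13))*(1/304) + 653/3220) = -(-429*1/304 + 653/3220) = -(-429/304 + 653/3220) = -1*(-295717/244720) = 295717/244720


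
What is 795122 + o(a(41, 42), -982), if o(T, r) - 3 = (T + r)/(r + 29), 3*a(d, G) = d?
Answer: 2273265280/2859 ≈ 7.9513e+5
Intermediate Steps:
a(d, G) = d/3
o(T, r) = 3 + (T + r)/(29 + r) (o(T, r) = 3 + (T + r)/(r + 29) = 3 + (T + r)/(29 + r))
795122 + o(a(41, 42), -982) = 795122 + (87 + (⅓)*41 + 4*(-982))/(29 - 982) = 795122 + (87 + 41/3 - 3928)/(-953) = 795122 - 1/953*(-11482/3) = 795122 + 11482/2859 = 2273265280/2859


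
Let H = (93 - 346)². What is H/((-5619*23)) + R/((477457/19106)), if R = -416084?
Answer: -44670698142407/2682830883 ≈ -16651.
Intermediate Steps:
H = 64009 (H = (-253)² = 64009)
H/((-5619*23)) + R/((477457/19106)) = 64009/((-5619*23)) - 416084/(477457/19106) = 64009/(-129237) - 416084/(477457*(1/19106)) = 64009*(-1/129237) - 416084/477457/19106 = -2783/5619 - 416084*19106/477457 = -2783/5619 - 7949700904/477457 = -44670698142407/2682830883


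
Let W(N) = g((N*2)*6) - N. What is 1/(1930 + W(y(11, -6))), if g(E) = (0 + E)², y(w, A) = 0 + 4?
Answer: 1/4230 ≈ 0.00023641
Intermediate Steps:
y(w, A) = 4
g(E) = E²
W(N) = -N + 144*N² (W(N) = ((N*2)*6)² - N = ((2*N)*6)² - N = (12*N)² - N = 144*N² - N = -N + 144*N²)
1/(1930 + W(y(11, -6))) = 1/(1930 + 4*(-1 + 144*4)) = 1/(1930 + 4*(-1 + 576)) = 1/(1930 + 4*575) = 1/(1930 + 2300) = 1/4230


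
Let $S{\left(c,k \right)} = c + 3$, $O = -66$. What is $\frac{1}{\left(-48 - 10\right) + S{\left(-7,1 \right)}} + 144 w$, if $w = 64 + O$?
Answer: $- \frac{17857}{62} \approx -288.02$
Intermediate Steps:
$S{\left(c,k \right)} = 3 + c$
$w = -2$ ($w = 64 - 66 = -2$)
$\frac{1}{\left(-48 - 10\right) + S{\left(-7,1 \right)}} + 144 w = \frac{1}{\left(-48 - 10\right) + \left(3 - 7\right)} + 144 \left(-2\right) = \frac{1}{-58 - 4} - 288 = \frac{1}{-62} - 288 = - \frac{1}{62} - 288 = - \frac{17857}{62}$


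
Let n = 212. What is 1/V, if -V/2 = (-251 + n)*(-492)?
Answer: -1/38376 ≈ -2.6058e-5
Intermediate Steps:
V = -38376 (V = -2*(-251 + 212)*(-492) = -(-78)*(-492) = -2*19188 = -38376)
1/V = 1/(-38376) = -1/38376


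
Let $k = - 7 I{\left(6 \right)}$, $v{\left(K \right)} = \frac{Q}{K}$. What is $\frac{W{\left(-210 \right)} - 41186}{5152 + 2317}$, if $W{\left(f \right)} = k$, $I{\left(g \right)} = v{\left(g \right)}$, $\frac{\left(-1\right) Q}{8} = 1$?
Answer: $- \frac{11230}{2037} \approx -5.513$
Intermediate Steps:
$Q = -8$ ($Q = \left(-8\right) 1 = -8$)
$v{\left(K \right)} = - \frac{8}{K}$
$I{\left(g \right)} = - \frac{8}{g}$
$k = \frac{28}{3}$ ($k = - 7 \left(- \frac{8}{6}\right) = - 7 \left(\left(-8\right) \frac{1}{6}\right) = \left(-7\right) \left(- \frac{4}{3}\right) = \frac{28}{3} \approx 9.3333$)
$W{\left(f \right)} = \frac{28}{3}$
$\frac{W{\left(-210 \right)} - 41186}{5152 + 2317} = \frac{\frac{28}{3} - 41186}{5152 + 2317} = - \frac{123530}{3 \cdot 7469} = \left(- \frac{123530}{3}\right) \frac{1}{7469} = - \frac{11230}{2037}$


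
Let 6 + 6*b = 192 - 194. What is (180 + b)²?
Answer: 287296/9 ≈ 31922.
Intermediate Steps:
b = -4/3 (b = -1 + (192 - 194)/6 = -1 + (⅙)*(-2) = -1 - ⅓ = -4/3 ≈ -1.3333)
(180 + b)² = (180 - 4/3)² = (536/3)² = 287296/9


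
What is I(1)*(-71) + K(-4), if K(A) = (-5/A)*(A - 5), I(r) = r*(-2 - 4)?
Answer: 1659/4 ≈ 414.75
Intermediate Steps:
I(r) = -6*r (I(r) = r*(-6) = -6*r)
K(A) = -5*(-5 + A)/A (K(A) = (-5/A)*(-5 + A) = -5*(-5 + A)/A)
I(1)*(-71) + K(-4) = -6*1*(-71) + (-5 + 25/(-4)) = -6*(-71) + (-5 + 25*(-1/4)) = 426 + (-5 - 25/4) = 426 - 45/4 = 1659/4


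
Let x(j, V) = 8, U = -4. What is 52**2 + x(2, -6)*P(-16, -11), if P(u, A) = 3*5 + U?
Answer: 2792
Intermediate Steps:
P(u, A) = 11 (P(u, A) = 3*5 - 4 = 15 - 4 = 11)
52**2 + x(2, -6)*P(-16, -11) = 52**2 + 8*11 = 2704 + 88 = 2792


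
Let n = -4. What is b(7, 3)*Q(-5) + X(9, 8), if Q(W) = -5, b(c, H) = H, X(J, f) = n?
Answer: -19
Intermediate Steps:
X(J, f) = -4
b(7, 3)*Q(-5) + X(9, 8) = 3*(-5) - 4 = -15 - 4 = -19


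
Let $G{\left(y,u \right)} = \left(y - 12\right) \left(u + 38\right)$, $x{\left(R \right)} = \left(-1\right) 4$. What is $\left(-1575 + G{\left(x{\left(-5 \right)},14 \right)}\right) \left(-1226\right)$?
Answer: $2950982$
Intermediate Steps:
$x{\left(R \right)} = -4$
$G{\left(y,u \right)} = \left(-12 + y\right) \left(38 + u\right)$
$\left(-1575 + G{\left(x{\left(-5 \right)},14 \right)}\right) \left(-1226\right) = \left(-1575 + \left(-456 - 168 + 38 \left(-4\right) + 14 \left(-4\right)\right)\right) \left(-1226\right) = \left(-1575 - 832\right) \left(-1226\right) = \left(-2407\right) \left(-1226\right) = 2950982$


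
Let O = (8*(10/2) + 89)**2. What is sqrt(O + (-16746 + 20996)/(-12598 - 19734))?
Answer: sqrt(4348917198646)/16166 ≈ 129.00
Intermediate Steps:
O = 16641 (O = (8*(10*(1/2)) + 89)**2 = (8*5 + 89)**2 = (40 + 89)**2 = 129**2 = 16641)
sqrt(O + (-16746 + 20996)/(-12598 - 19734)) = sqrt(16641 + (-16746 + 20996)/(-12598 - 19734)) = sqrt(16641 + 4250/(-32332)) = sqrt(16641 + 4250*(-1/32332)) = sqrt(16641 - 2125/16166) = sqrt(269016281/16166) = sqrt(4348917198646)/16166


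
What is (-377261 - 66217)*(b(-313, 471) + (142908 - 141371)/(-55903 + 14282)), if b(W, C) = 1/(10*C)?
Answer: 531999830537/32672485 ≈ 16283.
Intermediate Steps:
b(W, C) = 1/(10*C)
(-377261 - 66217)*(b(-313, 471) + (142908 - 141371)/(-55903 + 14282)) = (-377261 - 66217)*((⅒)/471 + (142908 - 141371)/(-55903 + 14282)) = -443478*((⅒)*(1/471) + 1537/(-41621)) = -443478*(1/4710 + 1537*(-1/41621)) = -443478*(1/4710 - 1537/41621) = -443478*(-7197649/196034910) = 531999830537/32672485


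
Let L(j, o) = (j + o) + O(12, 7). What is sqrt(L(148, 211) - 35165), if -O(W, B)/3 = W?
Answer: I*sqrt(34842) ≈ 186.66*I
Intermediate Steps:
O(W, B) = -3*W
L(j, o) = -36 + j + o (L(j, o) = (j + o) - 3*12 = (j + o) - 36 = -36 + j + o)
sqrt(L(148, 211) - 35165) = sqrt((-36 + 148 + 211) - 35165) = sqrt(323 - 35165) = sqrt(-34842) = I*sqrt(34842)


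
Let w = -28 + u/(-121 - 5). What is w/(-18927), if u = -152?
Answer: 1688/1192401 ≈ 0.0014156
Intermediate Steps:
w = -1688/63 (w = -28 - 152/(-121 - 5) = -28 - 152/(-126) = -28 - 152*(-1/126) = -28 + 76/63 = -1688/63 ≈ -26.794)
w/(-18927) = -1688/63/(-18927) = -1688/63*(-1/18927) = 1688/1192401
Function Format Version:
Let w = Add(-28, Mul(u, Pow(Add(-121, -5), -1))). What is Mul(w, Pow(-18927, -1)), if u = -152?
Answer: Rational(1688, 1192401) ≈ 0.0014156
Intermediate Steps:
w = Rational(-1688, 63) (w = Add(-28, Mul(-152, Pow(Add(-121, -5), -1))) = Add(-28, Mul(-152, Pow(-126, -1))) = Add(-28, Mul(-152, Rational(-1, 126))) = Add(-28, Rational(76, 63)) = Rational(-1688, 63) ≈ -26.794)
Mul(w, Pow(-18927, -1)) = Mul(Rational(-1688, 63), Pow(-18927, -1)) = Mul(Rational(-1688, 63), Rational(-1, 18927)) = Rational(1688, 1192401)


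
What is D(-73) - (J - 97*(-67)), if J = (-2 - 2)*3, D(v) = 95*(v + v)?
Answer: -20357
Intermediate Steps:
D(v) = 190*v (D(v) = 95*(2*v) = 190*v)
J = -12 (J = -4*3 = -12)
D(-73) - (J - 97*(-67)) = 190*(-73) - (-12 - 97*(-67)) = -13870 - (-12 + 6499) = -13870 - 1*6487 = -13870 - 6487 = -20357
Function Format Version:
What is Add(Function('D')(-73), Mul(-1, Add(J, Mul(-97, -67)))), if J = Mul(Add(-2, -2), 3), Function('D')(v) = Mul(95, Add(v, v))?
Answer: -20357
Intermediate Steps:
Function('D')(v) = Mul(190, v) (Function('D')(v) = Mul(95, Mul(2, v)) = Mul(190, v))
J = -12 (J = Mul(-4, 3) = -12)
Add(Function('D')(-73), Mul(-1, Add(J, Mul(-97, -67)))) = Add(Mul(190, -73), Mul(-1, Add(-12, Mul(-97, -67)))) = Add(-13870, Mul(-1, Add(-12, 6499))) = Add(-13870, Mul(-1, 6487)) = Add(-13870, -6487) = -20357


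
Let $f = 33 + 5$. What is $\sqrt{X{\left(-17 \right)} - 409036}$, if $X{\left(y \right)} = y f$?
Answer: $i \sqrt{409682} \approx 640.06 i$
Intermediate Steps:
$f = 38$
$X{\left(y \right)} = 38 y$ ($X{\left(y \right)} = y 38 = 38 y$)
$\sqrt{X{\left(-17 \right)} - 409036} = \sqrt{38 \left(-17\right) - 409036} = \sqrt{-646 - 409036} = \sqrt{-409682} = i \sqrt{409682}$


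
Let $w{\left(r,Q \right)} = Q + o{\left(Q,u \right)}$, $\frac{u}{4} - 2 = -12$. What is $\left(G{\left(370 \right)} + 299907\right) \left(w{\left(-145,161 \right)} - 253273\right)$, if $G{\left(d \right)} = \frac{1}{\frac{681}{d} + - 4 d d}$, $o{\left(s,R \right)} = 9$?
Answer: $- \frac{15379690619224876189}{202611319} \approx -7.5907 \cdot 10^{10}$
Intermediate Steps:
$u = -40$ ($u = 8 + 4 \left(-12\right) = 8 - 48 = -40$)
$G{\left(d \right)} = \frac{1}{- 4 d^{2} + \frac{681}{d}}$ ($G{\left(d \right)} = \frac{1}{\frac{681}{d} - 4 d^{2}} = \frac{1}{- 4 d^{2} + \frac{681}{d}}$)
$w{\left(r,Q \right)} = 9 + Q$ ($w{\left(r,Q \right)} = Q + 9 = 9 + Q$)
$\left(G{\left(370 \right)} + 299907\right) \left(w{\left(-145,161 \right)} - 253273\right) = \left(\left(-1\right) 370 \frac{1}{-681 + 4 \cdot 370^{3}} + 299907\right) \left(\left(9 + 161\right) - 253273\right) = \left(\left(-1\right) 370 \frac{1}{-681 + 4 \cdot 50653000} + 299907\right) \left(170 - 253273\right) = \left(\left(-1\right) 370 \frac{1}{-681 + 202612000} + 299907\right) \left(-253103\right) = \left(\left(-1\right) 370 \cdot \frac{1}{202611319} + 299907\right) \left(-253103\right) = \left(- \frac{370}{202611319} + 299907\right) \left(-253103\right) = \frac{60764552846963}{202611319} \left(-253103\right) = - \frac{15379690619224876189}{202611319}$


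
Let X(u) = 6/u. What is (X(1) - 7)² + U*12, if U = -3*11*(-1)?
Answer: 397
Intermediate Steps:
U = 33 (U = -33*(-1) = 33)
(X(1) - 7)² + U*12 = (6/1 - 7)² + 33*12 = (6*1 - 7)² + 396 = (6 - 7)² + 396 = (-1)² + 396 = 1 + 396 = 397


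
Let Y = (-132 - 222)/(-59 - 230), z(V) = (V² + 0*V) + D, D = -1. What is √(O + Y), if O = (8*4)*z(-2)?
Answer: 3*√3122/17 ≈ 9.8603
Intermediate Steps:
z(V) = -1 + V² (z(V) = (V² + 0*V) - 1 = (V² + 0) - 1 = V² - 1 = -1 + V²)
O = 96 (O = (8*4)*(-1 + (-2)²) = 32*(-1 + 4) = 32*3 = 96)
Y = 354/289 (Y = -354/(-289) = -354*(-1/289) = 354/289 ≈ 1.2249)
√(O + Y) = √(96 + 354/289) = √(28098/289) = 3*√3122/17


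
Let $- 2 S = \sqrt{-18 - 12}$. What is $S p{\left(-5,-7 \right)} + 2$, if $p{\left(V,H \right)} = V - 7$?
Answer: $2 + 6 i \sqrt{30} \approx 2.0 + 32.863 i$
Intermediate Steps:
$p{\left(V,H \right)} = -7 + V$
$S = - \frac{i \sqrt{30}}{2}$ ($S = - \frac{\sqrt{-18 - 12}}{2} = - \frac{\sqrt{-30}}{2} = - \frac{i \sqrt{30}}{2} \approx - 2.7386 i$)
$S p{\left(-5,-7 \right)} + 2 = - \frac{i \sqrt{30}}{2} \left(-7 - 5\right) + 2 = - \frac{i \sqrt{30}}{2} \left(-12\right) + 2 = 6 i \sqrt{30} + 2 = 2 + 6 i \sqrt{30}$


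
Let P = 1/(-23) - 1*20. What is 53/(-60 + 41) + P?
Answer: -9978/437 ≈ -22.833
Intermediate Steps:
P = -461/23 (P = -1/23 - 20 = -461/23 ≈ -20.043)
53/(-60 + 41) + P = 53/(-60 + 41) - 461/23 = 53/(-19) - 461/23 = 53*(-1/19) - 461/23 = -53/19 - 461/23 = -9978/437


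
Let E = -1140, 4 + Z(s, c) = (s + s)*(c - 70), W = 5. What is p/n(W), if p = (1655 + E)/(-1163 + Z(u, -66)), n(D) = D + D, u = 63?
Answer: -103/36606 ≈ -0.0028137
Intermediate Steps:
Z(s, c) = -4 + 2*s*(-70 + c) (Z(s, c) = -4 + (s + s)*(c - 70) = -4 + (2*s)*(-70 + c) = -4 + 2*s*(-70 + c))
n(D) = 2*D
p = -515/18303 (p = (1655 - 1140)/(-1163 + (-4 - 140*63 + 2*(-66)*63)) = 515/(-1163 + (-4 - 8820 - 8316)) = 515/(-1163 - 17140) = 515/(-18303) = 515*(-1/18303) = -515/18303 ≈ -0.028137)
p/n(W) = -515/(18303*(2*5)) = -515/18303/10 = -515/18303*⅒ = -103/36606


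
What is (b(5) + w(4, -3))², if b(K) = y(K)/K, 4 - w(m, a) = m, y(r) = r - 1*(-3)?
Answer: 64/25 ≈ 2.5600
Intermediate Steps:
y(r) = 3 + r (y(r) = r + 3 = 3 + r)
w(m, a) = 4 - m
b(K) = (3 + K)/K
(b(5) + w(4, -3))² = ((3 + 5)/5 + (4 - 1*4))² = ((⅕)*8 + (4 - 4))² = (8/5 + 0)² = (8/5)² = 64/25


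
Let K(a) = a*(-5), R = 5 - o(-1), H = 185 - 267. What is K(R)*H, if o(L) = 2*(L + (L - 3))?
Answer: 6150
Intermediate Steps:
o(L) = -6 + 4*L (o(L) = 2*(L + (-3 + L)) = 2*(-3 + 2*L) = -6 + 4*L)
H = -82
R = 15 (R = 5 - (-6 + 4*(-1)) = 5 - (-6 - 4) = 5 - 1*(-10) = 5 + 10 = 15)
K(a) = -5*a
K(R)*H = -5*15*(-82) = -75*(-82) = 6150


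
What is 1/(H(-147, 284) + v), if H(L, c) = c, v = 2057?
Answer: 1/2341 ≈ 0.00042717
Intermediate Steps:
1/(H(-147, 284) + v) = 1/(284 + 2057) = 1/2341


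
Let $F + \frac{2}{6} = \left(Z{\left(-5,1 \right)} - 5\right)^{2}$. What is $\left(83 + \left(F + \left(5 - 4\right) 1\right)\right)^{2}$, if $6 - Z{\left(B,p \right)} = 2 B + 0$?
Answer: $\frac{376996}{9} \approx 41888.0$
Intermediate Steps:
$Z{\left(B,p \right)} = 6 - 2 B$ ($Z{\left(B,p \right)} = 6 - \left(2 B + 0\right) = 6 - 2 B$)
$F = \frac{362}{3}$ ($F = - \frac{1}{3} + \left(\left(6 - -10\right) - 5\right)^{2} = - \frac{1}{3} + \left(\left(6 + 10\right) - 5\right)^{2} = - \frac{1}{3} + \left(16 - 5\right)^{2} = - \frac{1}{3} + 11^{2} = - \frac{1}{3} + 121 = \frac{362}{3} \approx 120.67$)
$\left(83 + \left(F + \left(5 - 4\right) 1\right)\right)^{2} = \left(83 + \left(\frac{362}{3} + \left(5 - 4\right) 1\right)\right)^{2} = \left(83 + \left(\frac{362}{3} + 1 \cdot 1\right)\right)^{2} = \left(83 + \left(\frac{362}{3} + 1\right)\right)^{2} = \left(83 + \frac{365}{3}\right)^{2} = \left(\frac{614}{3}\right)^{2} = \frac{376996}{9}$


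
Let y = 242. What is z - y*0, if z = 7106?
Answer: 7106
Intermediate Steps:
z - y*0 = 7106 - 242*0 = 7106 - 1*0 = 7106 + 0 = 7106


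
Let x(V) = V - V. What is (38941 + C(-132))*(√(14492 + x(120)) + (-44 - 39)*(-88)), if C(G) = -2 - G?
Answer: 285374584 + 78142*√3623 ≈ 2.9008e+8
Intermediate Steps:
x(V) = 0
(38941 + C(-132))*(√(14492 + x(120)) + (-44 - 39)*(-88)) = (38941 + (-2 - 1*(-132)))*(√(14492 + 0) + (-44 - 39)*(-88)) = (38941 + (-2 + 132))*(√14492 - 83*(-88)) = (38941 + 130)*(2*√3623 + 7304) = 39071*(7304 + 2*√3623) = 285374584 + 78142*√3623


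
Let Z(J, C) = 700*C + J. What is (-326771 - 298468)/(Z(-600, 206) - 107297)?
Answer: -208413/12101 ≈ -17.223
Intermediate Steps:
Z(J, C) = J + 700*C
(-326771 - 298468)/(Z(-600, 206) - 107297) = (-326771 - 298468)/((-600 + 700*206) - 107297) = -625239/((-600 + 144200) - 107297) = -625239/(143600 - 107297) = -625239/36303 = -625239*1/36303 = -208413/12101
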